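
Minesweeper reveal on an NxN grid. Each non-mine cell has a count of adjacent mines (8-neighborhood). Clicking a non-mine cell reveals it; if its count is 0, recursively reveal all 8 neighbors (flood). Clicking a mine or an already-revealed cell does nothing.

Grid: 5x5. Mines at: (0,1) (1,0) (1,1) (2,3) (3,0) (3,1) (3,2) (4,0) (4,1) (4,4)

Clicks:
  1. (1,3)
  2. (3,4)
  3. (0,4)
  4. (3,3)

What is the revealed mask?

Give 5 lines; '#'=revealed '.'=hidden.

Answer: ..###
..###
.....
...##
.....

Derivation:
Click 1 (1,3) count=1: revealed 1 new [(1,3)] -> total=1
Click 2 (3,4) count=2: revealed 1 new [(3,4)] -> total=2
Click 3 (0,4) count=0: revealed 5 new [(0,2) (0,3) (0,4) (1,2) (1,4)] -> total=7
Click 4 (3,3) count=3: revealed 1 new [(3,3)] -> total=8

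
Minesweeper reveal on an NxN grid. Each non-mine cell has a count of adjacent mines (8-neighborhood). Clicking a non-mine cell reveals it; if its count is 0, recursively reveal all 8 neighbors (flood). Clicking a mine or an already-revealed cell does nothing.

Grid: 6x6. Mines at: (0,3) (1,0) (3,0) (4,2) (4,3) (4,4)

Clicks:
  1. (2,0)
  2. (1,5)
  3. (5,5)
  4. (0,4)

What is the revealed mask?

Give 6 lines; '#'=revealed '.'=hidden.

Click 1 (2,0) count=2: revealed 1 new [(2,0)] -> total=1
Click 2 (1,5) count=0: revealed 17 new [(0,4) (0,5) (1,1) (1,2) (1,3) (1,4) (1,5) (2,1) (2,2) (2,3) (2,4) (2,5) (3,1) (3,2) (3,3) (3,4) (3,5)] -> total=18
Click 3 (5,5) count=1: revealed 1 new [(5,5)] -> total=19
Click 4 (0,4) count=1: revealed 0 new [(none)] -> total=19

Answer: ....##
.#####
######
.#####
......
.....#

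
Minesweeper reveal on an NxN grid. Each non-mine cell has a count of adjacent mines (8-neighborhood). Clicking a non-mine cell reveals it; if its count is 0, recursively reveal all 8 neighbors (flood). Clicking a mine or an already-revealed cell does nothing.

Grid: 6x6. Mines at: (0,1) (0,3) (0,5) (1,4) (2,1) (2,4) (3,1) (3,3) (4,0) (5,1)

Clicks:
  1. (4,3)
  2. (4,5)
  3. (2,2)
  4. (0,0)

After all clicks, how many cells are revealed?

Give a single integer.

Click 1 (4,3) count=1: revealed 1 new [(4,3)] -> total=1
Click 2 (4,5) count=0: revealed 9 new [(3,4) (3,5) (4,2) (4,4) (4,5) (5,2) (5,3) (5,4) (5,5)] -> total=10
Click 3 (2,2) count=3: revealed 1 new [(2,2)] -> total=11
Click 4 (0,0) count=1: revealed 1 new [(0,0)] -> total=12

Answer: 12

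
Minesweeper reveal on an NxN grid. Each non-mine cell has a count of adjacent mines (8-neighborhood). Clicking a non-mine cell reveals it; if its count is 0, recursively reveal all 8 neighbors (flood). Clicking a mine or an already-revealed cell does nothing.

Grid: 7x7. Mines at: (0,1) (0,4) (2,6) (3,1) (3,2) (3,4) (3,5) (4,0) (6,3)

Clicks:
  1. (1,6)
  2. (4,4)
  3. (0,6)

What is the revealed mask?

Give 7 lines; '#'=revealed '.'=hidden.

Click 1 (1,6) count=1: revealed 1 new [(1,6)] -> total=1
Click 2 (4,4) count=2: revealed 1 new [(4,4)] -> total=2
Click 3 (0,6) count=0: revealed 3 new [(0,5) (0,6) (1,5)] -> total=5

Answer: .....##
.....##
.......
.......
....#..
.......
.......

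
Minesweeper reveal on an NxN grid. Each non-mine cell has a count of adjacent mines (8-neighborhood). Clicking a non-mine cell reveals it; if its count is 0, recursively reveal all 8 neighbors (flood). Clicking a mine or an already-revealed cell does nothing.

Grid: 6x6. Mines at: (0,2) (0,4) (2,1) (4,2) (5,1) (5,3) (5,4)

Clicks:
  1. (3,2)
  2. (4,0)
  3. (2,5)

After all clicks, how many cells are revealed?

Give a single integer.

Answer: 16

Derivation:
Click 1 (3,2) count=2: revealed 1 new [(3,2)] -> total=1
Click 2 (4,0) count=1: revealed 1 new [(4,0)] -> total=2
Click 3 (2,5) count=0: revealed 14 new [(1,2) (1,3) (1,4) (1,5) (2,2) (2,3) (2,4) (2,5) (3,3) (3,4) (3,5) (4,3) (4,4) (4,5)] -> total=16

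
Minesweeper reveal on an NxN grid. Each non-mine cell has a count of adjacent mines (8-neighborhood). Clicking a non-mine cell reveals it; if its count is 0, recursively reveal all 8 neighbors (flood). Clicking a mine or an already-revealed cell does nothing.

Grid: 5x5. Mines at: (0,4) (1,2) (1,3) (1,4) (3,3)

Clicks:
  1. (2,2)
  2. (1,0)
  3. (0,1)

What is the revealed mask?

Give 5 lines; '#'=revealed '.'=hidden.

Answer: ##...
##...
###..
###..
###..

Derivation:
Click 1 (2,2) count=3: revealed 1 new [(2,2)] -> total=1
Click 2 (1,0) count=0: revealed 12 new [(0,0) (0,1) (1,0) (1,1) (2,0) (2,1) (3,0) (3,1) (3,2) (4,0) (4,1) (4,2)] -> total=13
Click 3 (0,1) count=1: revealed 0 new [(none)] -> total=13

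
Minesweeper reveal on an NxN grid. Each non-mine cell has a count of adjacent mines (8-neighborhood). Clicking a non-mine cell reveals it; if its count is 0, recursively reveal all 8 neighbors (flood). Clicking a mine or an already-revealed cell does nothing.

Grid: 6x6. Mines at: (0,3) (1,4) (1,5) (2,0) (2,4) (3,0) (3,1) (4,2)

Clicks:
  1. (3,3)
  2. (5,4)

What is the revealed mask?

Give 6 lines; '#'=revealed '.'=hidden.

Click 1 (3,3) count=2: revealed 1 new [(3,3)] -> total=1
Click 2 (5,4) count=0: revealed 8 new [(3,4) (3,5) (4,3) (4,4) (4,5) (5,3) (5,4) (5,5)] -> total=9

Answer: ......
......
......
...###
...###
...###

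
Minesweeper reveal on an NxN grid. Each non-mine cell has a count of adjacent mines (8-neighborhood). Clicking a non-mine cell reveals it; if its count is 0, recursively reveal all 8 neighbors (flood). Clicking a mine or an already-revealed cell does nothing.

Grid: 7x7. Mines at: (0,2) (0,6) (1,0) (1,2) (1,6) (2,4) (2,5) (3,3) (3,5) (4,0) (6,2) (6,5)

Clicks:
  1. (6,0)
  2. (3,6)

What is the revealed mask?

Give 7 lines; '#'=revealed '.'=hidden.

Click 1 (6,0) count=0: revealed 4 new [(5,0) (5,1) (6,0) (6,1)] -> total=4
Click 2 (3,6) count=2: revealed 1 new [(3,6)] -> total=5

Answer: .......
.......
.......
......#
.......
##.....
##.....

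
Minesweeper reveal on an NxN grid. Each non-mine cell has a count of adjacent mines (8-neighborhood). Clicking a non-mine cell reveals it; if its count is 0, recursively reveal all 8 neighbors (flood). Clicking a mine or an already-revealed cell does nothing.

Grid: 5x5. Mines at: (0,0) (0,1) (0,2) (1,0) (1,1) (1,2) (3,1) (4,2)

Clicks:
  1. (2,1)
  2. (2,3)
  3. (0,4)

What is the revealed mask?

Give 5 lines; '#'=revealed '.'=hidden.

Click 1 (2,1) count=4: revealed 1 new [(2,1)] -> total=1
Click 2 (2,3) count=1: revealed 1 new [(2,3)] -> total=2
Click 3 (0,4) count=0: revealed 9 new [(0,3) (0,4) (1,3) (1,4) (2,4) (3,3) (3,4) (4,3) (4,4)] -> total=11

Answer: ...##
...##
.#.##
...##
...##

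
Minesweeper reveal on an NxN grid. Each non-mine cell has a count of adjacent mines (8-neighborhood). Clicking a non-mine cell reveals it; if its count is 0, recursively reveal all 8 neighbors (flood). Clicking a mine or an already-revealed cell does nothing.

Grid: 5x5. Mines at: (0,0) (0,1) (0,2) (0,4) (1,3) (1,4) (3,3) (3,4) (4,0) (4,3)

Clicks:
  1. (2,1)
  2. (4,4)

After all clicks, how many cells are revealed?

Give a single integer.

Answer: 10

Derivation:
Click 1 (2,1) count=0: revealed 9 new [(1,0) (1,1) (1,2) (2,0) (2,1) (2,2) (3,0) (3,1) (3,2)] -> total=9
Click 2 (4,4) count=3: revealed 1 new [(4,4)] -> total=10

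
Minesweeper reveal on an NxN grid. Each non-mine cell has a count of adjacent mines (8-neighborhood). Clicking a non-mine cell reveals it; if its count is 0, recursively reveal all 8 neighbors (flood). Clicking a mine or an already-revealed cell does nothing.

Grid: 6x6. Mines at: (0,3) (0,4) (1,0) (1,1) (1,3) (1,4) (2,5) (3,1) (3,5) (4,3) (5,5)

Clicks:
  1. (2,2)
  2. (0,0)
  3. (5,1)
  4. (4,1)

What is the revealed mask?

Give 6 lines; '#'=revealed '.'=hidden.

Click 1 (2,2) count=3: revealed 1 new [(2,2)] -> total=1
Click 2 (0,0) count=2: revealed 1 new [(0,0)] -> total=2
Click 3 (5,1) count=0: revealed 6 new [(4,0) (4,1) (4,2) (5,0) (5,1) (5,2)] -> total=8
Click 4 (4,1) count=1: revealed 0 new [(none)] -> total=8

Answer: #.....
......
..#...
......
###...
###...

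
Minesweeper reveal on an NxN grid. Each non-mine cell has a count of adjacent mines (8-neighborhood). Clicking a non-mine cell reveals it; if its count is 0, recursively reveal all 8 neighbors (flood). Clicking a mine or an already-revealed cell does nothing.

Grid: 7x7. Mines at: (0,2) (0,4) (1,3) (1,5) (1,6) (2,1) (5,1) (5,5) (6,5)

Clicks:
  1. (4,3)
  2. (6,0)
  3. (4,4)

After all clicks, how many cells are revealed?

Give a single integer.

Click 1 (4,3) count=0: revealed 21 new [(2,2) (2,3) (2,4) (2,5) (2,6) (3,2) (3,3) (3,4) (3,5) (3,6) (4,2) (4,3) (4,4) (4,5) (4,6) (5,2) (5,3) (5,4) (6,2) (6,3) (6,4)] -> total=21
Click 2 (6,0) count=1: revealed 1 new [(6,0)] -> total=22
Click 3 (4,4) count=1: revealed 0 new [(none)] -> total=22

Answer: 22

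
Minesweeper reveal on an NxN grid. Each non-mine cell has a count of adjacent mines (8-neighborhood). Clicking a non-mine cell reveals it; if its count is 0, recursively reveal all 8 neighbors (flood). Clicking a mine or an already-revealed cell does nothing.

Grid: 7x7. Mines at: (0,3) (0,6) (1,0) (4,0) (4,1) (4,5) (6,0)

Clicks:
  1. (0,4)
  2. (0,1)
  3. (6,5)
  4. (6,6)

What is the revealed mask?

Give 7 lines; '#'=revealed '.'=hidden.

Click 1 (0,4) count=1: revealed 1 new [(0,4)] -> total=1
Click 2 (0,1) count=1: revealed 1 new [(0,1)] -> total=2
Click 3 (6,5) count=0: revealed 33 new [(1,1) (1,2) (1,3) (1,4) (1,5) (1,6) (2,1) (2,2) (2,3) (2,4) (2,5) (2,6) (3,1) (3,2) (3,3) (3,4) (3,5) (3,6) (4,2) (4,3) (4,4) (5,1) (5,2) (5,3) (5,4) (5,5) (5,6) (6,1) (6,2) (6,3) (6,4) (6,5) (6,6)] -> total=35
Click 4 (6,6) count=0: revealed 0 new [(none)] -> total=35

Answer: .#..#..
.######
.######
.######
..###..
.######
.######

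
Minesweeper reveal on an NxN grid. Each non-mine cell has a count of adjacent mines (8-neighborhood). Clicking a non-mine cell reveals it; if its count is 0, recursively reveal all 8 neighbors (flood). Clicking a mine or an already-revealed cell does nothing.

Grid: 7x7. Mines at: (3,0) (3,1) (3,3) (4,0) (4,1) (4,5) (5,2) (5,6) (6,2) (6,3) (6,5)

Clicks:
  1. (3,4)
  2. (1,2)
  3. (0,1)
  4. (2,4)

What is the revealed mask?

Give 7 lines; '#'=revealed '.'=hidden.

Click 1 (3,4) count=2: revealed 1 new [(3,4)] -> total=1
Click 2 (1,2) count=0: revealed 23 new [(0,0) (0,1) (0,2) (0,3) (0,4) (0,5) (0,6) (1,0) (1,1) (1,2) (1,3) (1,4) (1,5) (1,6) (2,0) (2,1) (2,2) (2,3) (2,4) (2,5) (2,6) (3,5) (3,6)] -> total=24
Click 3 (0,1) count=0: revealed 0 new [(none)] -> total=24
Click 4 (2,4) count=1: revealed 0 new [(none)] -> total=24

Answer: #######
#######
#######
....###
.......
.......
.......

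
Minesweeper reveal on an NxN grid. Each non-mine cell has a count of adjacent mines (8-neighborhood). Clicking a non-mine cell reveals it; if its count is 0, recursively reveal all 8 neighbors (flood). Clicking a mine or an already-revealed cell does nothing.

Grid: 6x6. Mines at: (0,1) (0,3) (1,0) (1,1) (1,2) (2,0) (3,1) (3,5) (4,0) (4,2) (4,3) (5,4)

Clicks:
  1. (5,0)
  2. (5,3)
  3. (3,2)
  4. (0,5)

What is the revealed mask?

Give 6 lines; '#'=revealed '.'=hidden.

Click 1 (5,0) count=1: revealed 1 new [(5,0)] -> total=1
Click 2 (5,3) count=3: revealed 1 new [(5,3)] -> total=2
Click 3 (3,2) count=3: revealed 1 new [(3,2)] -> total=3
Click 4 (0,5) count=0: revealed 6 new [(0,4) (0,5) (1,4) (1,5) (2,4) (2,5)] -> total=9

Answer: ....##
....##
....##
..#...
......
#..#..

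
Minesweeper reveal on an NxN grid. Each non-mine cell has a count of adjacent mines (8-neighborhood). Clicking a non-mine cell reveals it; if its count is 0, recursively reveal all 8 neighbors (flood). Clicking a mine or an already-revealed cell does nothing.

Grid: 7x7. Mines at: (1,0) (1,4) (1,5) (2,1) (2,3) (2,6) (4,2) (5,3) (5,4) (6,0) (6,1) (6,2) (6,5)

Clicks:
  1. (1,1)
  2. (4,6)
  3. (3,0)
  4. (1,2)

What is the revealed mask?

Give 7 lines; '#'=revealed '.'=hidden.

Answer: .......
.##....
.......
#....##
.....##
.....##
.......

Derivation:
Click 1 (1,1) count=2: revealed 1 new [(1,1)] -> total=1
Click 2 (4,6) count=0: revealed 6 new [(3,5) (3,6) (4,5) (4,6) (5,5) (5,6)] -> total=7
Click 3 (3,0) count=1: revealed 1 new [(3,0)] -> total=8
Click 4 (1,2) count=2: revealed 1 new [(1,2)] -> total=9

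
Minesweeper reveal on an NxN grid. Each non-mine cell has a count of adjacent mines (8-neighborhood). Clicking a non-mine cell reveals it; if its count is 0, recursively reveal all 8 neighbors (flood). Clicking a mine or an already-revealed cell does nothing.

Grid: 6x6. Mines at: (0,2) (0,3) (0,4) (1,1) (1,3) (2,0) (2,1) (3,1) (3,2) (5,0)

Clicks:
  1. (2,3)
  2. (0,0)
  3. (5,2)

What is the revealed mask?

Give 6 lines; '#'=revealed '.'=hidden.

Click 1 (2,3) count=2: revealed 1 new [(2,3)] -> total=1
Click 2 (0,0) count=1: revealed 1 new [(0,0)] -> total=2
Click 3 (5,2) count=0: revealed 17 new [(1,4) (1,5) (2,4) (2,5) (3,3) (3,4) (3,5) (4,1) (4,2) (4,3) (4,4) (4,5) (5,1) (5,2) (5,3) (5,4) (5,5)] -> total=19

Answer: #.....
....##
...###
...###
.#####
.#####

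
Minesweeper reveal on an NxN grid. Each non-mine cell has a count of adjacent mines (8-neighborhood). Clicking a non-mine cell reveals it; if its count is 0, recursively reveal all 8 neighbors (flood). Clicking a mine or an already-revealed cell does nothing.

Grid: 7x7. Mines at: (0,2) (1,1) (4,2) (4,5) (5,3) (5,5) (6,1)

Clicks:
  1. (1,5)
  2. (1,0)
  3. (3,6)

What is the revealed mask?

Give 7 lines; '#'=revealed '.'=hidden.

Answer: ...####
#.#####
..#####
..#####
.......
.......
.......

Derivation:
Click 1 (1,5) count=0: revealed 19 new [(0,3) (0,4) (0,5) (0,6) (1,2) (1,3) (1,4) (1,5) (1,6) (2,2) (2,3) (2,4) (2,5) (2,6) (3,2) (3,3) (3,4) (3,5) (3,6)] -> total=19
Click 2 (1,0) count=1: revealed 1 new [(1,0)] -> total=20
Click 3 (3,6) count=1: revealed 0 new [(none)] -> total=20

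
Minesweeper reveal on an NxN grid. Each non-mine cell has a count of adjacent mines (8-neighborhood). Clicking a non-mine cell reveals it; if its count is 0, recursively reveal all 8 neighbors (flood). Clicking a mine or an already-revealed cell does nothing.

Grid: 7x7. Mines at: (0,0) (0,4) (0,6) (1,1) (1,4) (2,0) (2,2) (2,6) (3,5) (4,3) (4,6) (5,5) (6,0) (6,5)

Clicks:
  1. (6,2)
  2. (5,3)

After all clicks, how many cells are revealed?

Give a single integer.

Click 1 (6,2) count=0: revealed 8 new [(5,1) (5,2) (5,3) (5,4) (6,1) (6,2) (6,3) (6,4)] -> total=8
Click 2 (5,3) count=1: revealed 0 new [(none)] -> total=8

Answer: 8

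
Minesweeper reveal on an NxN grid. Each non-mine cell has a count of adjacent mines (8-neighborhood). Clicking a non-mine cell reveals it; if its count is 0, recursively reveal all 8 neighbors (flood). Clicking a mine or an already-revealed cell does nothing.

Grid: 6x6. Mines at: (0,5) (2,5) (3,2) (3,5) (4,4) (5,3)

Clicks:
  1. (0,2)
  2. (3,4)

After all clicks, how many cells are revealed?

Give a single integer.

Click 1 (0,2) count=0: revealed 23 new [(0,0) (0,1) (0,2) (0,3) (0,4) (1,0) (1,1) (1,2) (1,3) (1,4) (2,0) (2,1) (2,2) (2,3) (2,4) (3,0) (3,1) (4,0) (4,1) (4,2) (5,0) (5,1) (5,2)] -> total=23
Click 2 (3,4) count=3: revealed 1 new [(3,4)] -> total=24

Answer: 24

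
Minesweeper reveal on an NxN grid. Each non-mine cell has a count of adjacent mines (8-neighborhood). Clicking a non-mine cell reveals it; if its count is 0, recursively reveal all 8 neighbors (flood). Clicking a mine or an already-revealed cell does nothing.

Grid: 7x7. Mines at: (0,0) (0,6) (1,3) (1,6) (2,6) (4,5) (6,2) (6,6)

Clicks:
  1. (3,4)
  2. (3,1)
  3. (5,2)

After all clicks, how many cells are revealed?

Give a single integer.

Click 1 (3,4) count=1: revealed 1 new [(3,4)] -> total=1
Click 2 (3,1) count=0: revealed 24 new [(1,0) (1,1) (1,2) (2,0) (2,1) (2,2) (2,3) (2,4) (3,0) (3,1) (3,2) (3,3) (4,0) (4,1) (4,2) (4,3) (4,4) (5,0) (5,1) (5,2) (5,3) (5,4) (6,0) (6,1)] -> total=25
Click 3 (5,2) count=1: revealed 0 new [(none)] -> total=25

Answer: 25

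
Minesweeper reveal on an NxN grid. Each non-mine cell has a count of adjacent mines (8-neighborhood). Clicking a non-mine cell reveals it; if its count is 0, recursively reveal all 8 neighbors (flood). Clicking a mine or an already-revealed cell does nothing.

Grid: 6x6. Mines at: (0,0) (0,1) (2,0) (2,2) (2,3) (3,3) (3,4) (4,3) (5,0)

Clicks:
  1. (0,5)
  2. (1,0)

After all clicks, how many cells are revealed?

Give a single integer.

Click 1 (0,5) count=0: revealed 10 new [(0,2) (0,3) (0,4) (0,5) (1,2) (1,3) (1,4) (1,5) (2,4) (2,5)] -> total=10
Click 2 (1,0) count=3: revealed 1 new [(1,0)] -> total=11

Answer: 11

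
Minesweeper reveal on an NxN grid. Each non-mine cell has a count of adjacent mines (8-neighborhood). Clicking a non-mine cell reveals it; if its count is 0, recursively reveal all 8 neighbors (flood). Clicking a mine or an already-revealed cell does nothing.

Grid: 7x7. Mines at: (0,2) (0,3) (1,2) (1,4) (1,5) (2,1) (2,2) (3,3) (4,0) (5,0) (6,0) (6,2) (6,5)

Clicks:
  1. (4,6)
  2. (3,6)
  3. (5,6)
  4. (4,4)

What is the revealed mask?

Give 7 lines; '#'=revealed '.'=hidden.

Click 1 (4,6) count=0: revealed 12 new [(2,4) (2,5) (2,6) (3,4) (3,5) (3,6) (4,4) (4,5) (4,6) (5,4) (5,5) (5,6)] -> total=12
Click 2 (3,6) count=0: revealed 0 new [(none)] -> total=12
Click 3 (5,6) count=1: revealed 0 new [(none)] -> total=12
Click 4 (4,4) count=1: revealed 0 new [(none)] -> total=12

Answer: .......
.......
....###
....###
....###
....###
.......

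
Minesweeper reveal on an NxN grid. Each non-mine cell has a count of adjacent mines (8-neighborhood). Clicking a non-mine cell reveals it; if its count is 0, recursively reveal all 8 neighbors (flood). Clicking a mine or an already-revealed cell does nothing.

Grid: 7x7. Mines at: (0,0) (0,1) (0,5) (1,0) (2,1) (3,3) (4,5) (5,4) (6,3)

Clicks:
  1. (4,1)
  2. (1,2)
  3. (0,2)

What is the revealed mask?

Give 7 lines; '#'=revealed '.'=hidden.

Click 1 (4,1) count=0: revealed 12 new [(3,0) (3,1) (3,2) (4,0) (4,1) (4,2) (5,0) (5,1) (5,2) (6,0) (6,1) (6,2)] -> total=12
Click 2 (1,2) count=2: revealed 1 new [(1,2)] -> total=13
Click 3 (0,2) count=1: revealed 1 new [(0,2)] -> total=14

Answer: ..#....
..#....
.......
###....
###....
###....
###....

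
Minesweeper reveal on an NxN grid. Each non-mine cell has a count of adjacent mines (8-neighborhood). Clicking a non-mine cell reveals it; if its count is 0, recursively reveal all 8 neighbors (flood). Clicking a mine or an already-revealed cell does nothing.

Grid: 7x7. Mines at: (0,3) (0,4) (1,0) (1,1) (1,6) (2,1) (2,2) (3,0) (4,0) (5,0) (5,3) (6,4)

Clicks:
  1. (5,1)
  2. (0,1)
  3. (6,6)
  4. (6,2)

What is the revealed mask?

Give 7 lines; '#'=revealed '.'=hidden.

Click 1 (5,1) count=2: revealed 1 new [(5,1)] -> total=1
Click 2 (0,1) count=2: revealed 1 new [(0,1)] -> total=2
Click 3 (6,6) count=0: revealed 20 new [(1,3) (1,4) (1,5) (2,3) (2,4) (2,5) (2,6) (3,3) (3,4) (3,5) (3,6) (4,3) (4,4) (4,5) (4,6) (5,4) (5,5) (5,6) (6,5) (6,6)] -> total=22
Click 4 (6,2) count=1: revealed 1 new [(6,2)] -> total=23

Answer: .#.....
...###.
...####
...####
...####
.#..###
..#..##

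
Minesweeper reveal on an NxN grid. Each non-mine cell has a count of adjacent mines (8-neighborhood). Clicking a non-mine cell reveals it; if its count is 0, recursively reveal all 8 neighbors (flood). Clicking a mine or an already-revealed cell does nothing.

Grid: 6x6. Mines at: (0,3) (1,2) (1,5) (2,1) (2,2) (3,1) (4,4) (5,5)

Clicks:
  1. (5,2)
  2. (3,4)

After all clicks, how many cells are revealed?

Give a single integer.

Click 1 (5,2) count=0: revealed 8 new [(4,0) (4,1) (4,2) (4,3) (5,0) (5,1) (5,2) (5,3)] -> total=8
Click 2 (3,4) count=1: revealed 1 new [(3,4)] -> total=9

Answer: 9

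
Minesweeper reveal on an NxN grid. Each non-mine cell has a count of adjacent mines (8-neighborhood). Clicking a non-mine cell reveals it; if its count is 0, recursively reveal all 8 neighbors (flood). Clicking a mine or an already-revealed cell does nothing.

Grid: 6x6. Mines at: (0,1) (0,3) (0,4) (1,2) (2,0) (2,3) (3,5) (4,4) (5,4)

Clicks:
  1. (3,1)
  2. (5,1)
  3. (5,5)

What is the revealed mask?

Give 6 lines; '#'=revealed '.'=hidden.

Click 1 (3,1) count=1: revealed 1 new [(3,1)] -> total=1
Click 2 (5,1) count=0: revealed 11 new [(3,0) (3,2) (3,3) (4,0) (4,1) (4,2) (4,3) (5,0) (5,1) (5,2) (5,3)] -> total=12
Click 3 (5,5) count=2: revealed 1 new [(5,5)] -> total=13

Answer: ......
......
......
####..
####..
####.#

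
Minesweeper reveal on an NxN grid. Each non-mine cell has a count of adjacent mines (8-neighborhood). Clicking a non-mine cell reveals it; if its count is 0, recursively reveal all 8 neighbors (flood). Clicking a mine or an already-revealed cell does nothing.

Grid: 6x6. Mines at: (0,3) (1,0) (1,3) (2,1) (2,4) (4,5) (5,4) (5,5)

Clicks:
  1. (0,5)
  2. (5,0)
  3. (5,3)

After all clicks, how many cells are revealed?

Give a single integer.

Answer: 16

Derivation:
Click 1 (0,5) count=0: revealed 4 new [(0,4) (0,5) (1,4) (1,5)] -> total=4
Click 2 (5,0) count=0: revealed 12 new [(3,0) (3,1) (3,2) (3,3) (4,0) (4,1) (4,2) (4,3) (5,0) (5,1) (5,2) (5,3)] -> total=16
Click 3 (5,3) count=1: revealed 0 new [(none)] -> total=16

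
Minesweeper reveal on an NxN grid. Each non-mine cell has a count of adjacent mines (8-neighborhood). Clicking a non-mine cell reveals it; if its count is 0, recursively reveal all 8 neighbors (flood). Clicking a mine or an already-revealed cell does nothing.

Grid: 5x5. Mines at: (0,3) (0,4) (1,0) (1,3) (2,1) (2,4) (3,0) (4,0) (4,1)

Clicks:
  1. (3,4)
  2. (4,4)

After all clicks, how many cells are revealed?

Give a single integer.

Click 1 (3,4) count=1: revealed 1 new [(3,4)] -> total=1
Click 2 (4,4) count=0: revealed 5 new [(3,2) (3,3) (4,2) (4,3) (4,4)] -> total=6

Answer: 6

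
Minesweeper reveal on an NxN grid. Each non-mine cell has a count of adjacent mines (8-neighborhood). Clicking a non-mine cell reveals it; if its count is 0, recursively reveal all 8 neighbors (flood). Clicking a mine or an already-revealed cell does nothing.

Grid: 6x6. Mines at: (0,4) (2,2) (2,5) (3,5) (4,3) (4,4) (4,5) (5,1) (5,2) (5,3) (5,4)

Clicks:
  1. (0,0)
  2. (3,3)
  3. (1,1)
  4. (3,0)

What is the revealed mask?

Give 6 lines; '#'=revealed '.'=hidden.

Answer: ####..
####..
##....
##.#..
##....
......

Derivation:
Click 1 (0,0) count=0: revealed 14 new [(0,0) (0,1) (0,2) (0,3) (1,0) (1,1) (1,2) (1,3) (2,0) (2,1) (3,0) (3,1) (4,0) (4,1)] -> total=14
Click 2 (3,3) count=3: revealed 1 new [(3,3)] -> total=15
Click 3 (1,1) count=1: revealed 0 new [(none)] -> total=15
Click 4 (3,0) count=0: revealed 0 new [(none)] -> total=15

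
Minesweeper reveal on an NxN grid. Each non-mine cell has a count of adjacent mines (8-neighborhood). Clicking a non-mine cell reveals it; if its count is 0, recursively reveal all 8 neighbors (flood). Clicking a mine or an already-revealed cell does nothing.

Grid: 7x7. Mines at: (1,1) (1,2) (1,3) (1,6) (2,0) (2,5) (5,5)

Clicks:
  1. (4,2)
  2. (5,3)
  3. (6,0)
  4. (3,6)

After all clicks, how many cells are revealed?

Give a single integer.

Answer: 25

Derivation:
Click 1 (4,2) count=0: revealed 24 new [(2,1) (2,2) (2,3) (2,4) (3,0) (3,1) (3,2) (3,3) (3,4) (4,0) (4,1) (4,2) (4,3) (4,4) (5,0) (5,1) (5,2) (5,3) (5,4) (6,0) (6,1) (6,2) (6,3) (6,4)] -> total=24
Click 2 (5,3) count=0: revealed 0 new [(none)] -> total=24
Click 3 (6,0) count=0: revealed 0 new [(none)] -> total=24
Click 4 (3,6) count=1: revealed 1 new [(3,6)] -> total=25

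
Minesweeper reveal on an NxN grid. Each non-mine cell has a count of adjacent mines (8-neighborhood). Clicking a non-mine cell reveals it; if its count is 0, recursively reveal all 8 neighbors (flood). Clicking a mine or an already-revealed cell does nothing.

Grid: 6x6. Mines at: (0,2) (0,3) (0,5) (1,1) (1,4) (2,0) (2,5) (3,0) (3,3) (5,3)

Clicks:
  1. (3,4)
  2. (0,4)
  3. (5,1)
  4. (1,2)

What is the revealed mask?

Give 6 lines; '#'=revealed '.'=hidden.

Answer: ....#.
..#...
......
....#.
###...
###...

Derivation:
Click 1 (3,4) count=2: revealed 1 new [(3,4)] -> total=1
Click 2 (0,4) count=3: revealed 1 new [(0,4)] -> total=2
Click 3 (5,1) count=0: revealed 6 new [(4,0) (4,1) (4,2) (5,0) (5,1) (5,2)] -> total=8
Click 4 (1,2) count=3: revealed 1 new [(1,2)] -> total=9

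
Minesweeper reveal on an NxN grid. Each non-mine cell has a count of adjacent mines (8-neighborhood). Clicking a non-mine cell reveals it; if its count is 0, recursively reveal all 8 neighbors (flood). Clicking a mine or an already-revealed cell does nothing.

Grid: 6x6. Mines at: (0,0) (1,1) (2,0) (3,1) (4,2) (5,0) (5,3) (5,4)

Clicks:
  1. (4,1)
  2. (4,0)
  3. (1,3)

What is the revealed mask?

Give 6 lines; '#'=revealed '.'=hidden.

Click 1 (4,1) count=3: revealed 1 new [(4,1)] -> total=1
Click 2 (4,0) count=2: revealed 1 new [(4,0)] -> total=2
Click 3 (1,3) count=0: revealed 19 new [(0,2) (0,3) (0,4) (0,5) (1,2) (1,3) (1,4) (1,5) (2,2) (2,3) (2,4) (2,5) (3,2) (3,3) (3,4) (3,5) (4,3) (4,4) (4,5)] -> total=21

Answer: ..####
..####
..####
..####
##.###
......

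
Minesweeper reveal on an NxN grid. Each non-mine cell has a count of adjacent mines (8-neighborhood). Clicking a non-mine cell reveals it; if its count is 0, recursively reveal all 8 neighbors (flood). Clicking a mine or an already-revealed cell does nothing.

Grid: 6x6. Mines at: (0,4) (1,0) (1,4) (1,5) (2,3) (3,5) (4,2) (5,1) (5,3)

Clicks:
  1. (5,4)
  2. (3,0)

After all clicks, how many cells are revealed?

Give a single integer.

Answer: 7

Derivation:
Click 1 (5,4) count=1: revealed 1 new [(5,4)] -> total=1
Click 2 (3,0) count=0: revealed 6 new [(2,0) (2,1) (3,0) (3,1) (4,0) (4,1)] -> total=7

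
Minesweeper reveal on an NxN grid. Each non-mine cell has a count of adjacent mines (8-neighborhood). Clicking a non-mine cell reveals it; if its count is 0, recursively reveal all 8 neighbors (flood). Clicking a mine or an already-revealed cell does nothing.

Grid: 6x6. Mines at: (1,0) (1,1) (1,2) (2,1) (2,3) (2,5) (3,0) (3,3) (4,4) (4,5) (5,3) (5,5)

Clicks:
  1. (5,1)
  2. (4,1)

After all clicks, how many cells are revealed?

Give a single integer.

Click 1 (5,1) count=0: revealed 6 new [(4,0) (4,1) (4,2) (5,0) (5,1) (5,2)] -> total=6
Click 2 (4,1) count=1: revealed 0 new [(none)] -> total=6

Answer: 6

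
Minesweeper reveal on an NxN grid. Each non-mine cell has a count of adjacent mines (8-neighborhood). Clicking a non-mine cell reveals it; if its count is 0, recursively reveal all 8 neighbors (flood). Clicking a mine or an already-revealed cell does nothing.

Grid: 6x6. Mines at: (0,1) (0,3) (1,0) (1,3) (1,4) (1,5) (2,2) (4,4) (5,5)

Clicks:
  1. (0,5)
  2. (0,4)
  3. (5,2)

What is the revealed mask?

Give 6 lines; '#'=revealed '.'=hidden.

Click 1 (0,5) count=2: revealed 1 new [(0,5)] -> total=1
Click 2 (0,4) count=4: revealed 1 new [(0,4)] -> total=2
Click 3 (5,2) count=0: revealed 14 new [(2,0) (2,1) (3,0) (3,1) (3,2) (3,3) (4,0) (4,1) (4,2) (4,3) (5,0) (5,1) (5,2) (5,3)] -> total=16

Answer: ....##
......
##....
####..
####..
####..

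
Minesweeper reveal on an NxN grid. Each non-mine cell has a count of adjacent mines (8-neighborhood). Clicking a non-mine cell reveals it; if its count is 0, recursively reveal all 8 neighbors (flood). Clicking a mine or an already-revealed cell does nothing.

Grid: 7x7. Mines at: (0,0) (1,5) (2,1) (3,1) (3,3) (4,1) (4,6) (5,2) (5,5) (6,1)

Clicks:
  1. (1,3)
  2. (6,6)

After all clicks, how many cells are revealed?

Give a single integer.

Click 1 (1,3) count=0: revealed 11 new [(0,1) (0,2) (0,3) (0,4) (1,1) (1,2) (1,3) (1,4) (2,2) (2,3) (2,4)] -> total=11
Click 2 (6,6) count=1: revealed 1 new [(6,6)] -> total=12

Answer: 12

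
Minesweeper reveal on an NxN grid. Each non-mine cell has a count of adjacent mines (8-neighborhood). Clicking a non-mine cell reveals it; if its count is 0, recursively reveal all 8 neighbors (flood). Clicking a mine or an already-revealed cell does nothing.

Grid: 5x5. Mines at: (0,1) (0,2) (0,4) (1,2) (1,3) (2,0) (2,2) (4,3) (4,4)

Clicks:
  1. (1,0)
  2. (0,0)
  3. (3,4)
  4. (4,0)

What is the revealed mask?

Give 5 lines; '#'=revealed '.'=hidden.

Click 1 (1,0) count=2: revealed 1 new [(1,0)] -> total=1
Click 2 (0,0) count=1: revealed 1 new [(0,0)] -> total=2
Click 3 (3,4) count=2: revealed 1 new [(3,4)] -> total=3
Click 4 (4,0) count=0: revealed 6 new [(3,0) (3,1) (3,2) (4,0) (4,1) (4,2)] -> total=9

Answer: #....
#....
.....
###.#
###..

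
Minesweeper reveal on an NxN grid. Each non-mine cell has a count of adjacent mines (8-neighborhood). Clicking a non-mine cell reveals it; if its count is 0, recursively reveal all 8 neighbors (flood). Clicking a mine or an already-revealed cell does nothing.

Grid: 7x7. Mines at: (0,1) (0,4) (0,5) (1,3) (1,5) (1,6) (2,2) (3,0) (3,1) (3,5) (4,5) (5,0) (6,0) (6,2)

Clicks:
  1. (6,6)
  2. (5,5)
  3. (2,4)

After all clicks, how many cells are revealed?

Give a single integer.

Answer: 9

Derivation:
Click 1 (6,6) count=0: revealed 8 new [(5,3) (5,4) (5,5) (5,6) (6,3) (6,4) (6,5) (6,6)] -> total=8
Click 2 (5,5) count=1: revealed 0 new [(none)] -> total=8
Click 3 (2,4) count=3: revealed 1 new [(2,4)] -> total=9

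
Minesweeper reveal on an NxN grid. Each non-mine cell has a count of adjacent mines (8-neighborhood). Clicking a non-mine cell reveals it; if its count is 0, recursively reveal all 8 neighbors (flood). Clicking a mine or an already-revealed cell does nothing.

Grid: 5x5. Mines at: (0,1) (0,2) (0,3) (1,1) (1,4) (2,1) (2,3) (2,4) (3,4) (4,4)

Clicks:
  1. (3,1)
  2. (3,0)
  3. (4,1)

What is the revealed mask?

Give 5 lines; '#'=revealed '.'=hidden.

Click 1 (3,1) count=1: revealed 1 new [(3,1)] -> total=1
Click 2 (3,0) count=1: revealed 1 new [(3,0)] -> total=2
Click 3 (4,1) count=0: revealed 6 new [(3,2) (3,3) (4,0) (4,1) (4,2) (4,3)] -> total=8

Answer: .....
.....
.....
####.
####.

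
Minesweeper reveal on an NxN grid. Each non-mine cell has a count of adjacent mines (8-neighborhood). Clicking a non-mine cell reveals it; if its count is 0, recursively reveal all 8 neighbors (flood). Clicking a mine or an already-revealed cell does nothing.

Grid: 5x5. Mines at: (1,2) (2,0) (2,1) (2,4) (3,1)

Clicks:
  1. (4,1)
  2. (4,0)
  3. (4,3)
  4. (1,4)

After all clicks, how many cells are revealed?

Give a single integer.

Click 1 (4,1) count=1: revealed 1 new [(4,1)] -> total=1
Click 2 (4,0) count=1: revealed 1 new [(4,0)] -> total=2
Click 3 (4,3) count=0: revealed 6 new [(3,2) (3,3) (3,4) (4,2) (4,3) (4,4)] -> total=8
Click 4 (1,4) count=1: revealed 1 new [(1,4)] -> total=9

Answer: 9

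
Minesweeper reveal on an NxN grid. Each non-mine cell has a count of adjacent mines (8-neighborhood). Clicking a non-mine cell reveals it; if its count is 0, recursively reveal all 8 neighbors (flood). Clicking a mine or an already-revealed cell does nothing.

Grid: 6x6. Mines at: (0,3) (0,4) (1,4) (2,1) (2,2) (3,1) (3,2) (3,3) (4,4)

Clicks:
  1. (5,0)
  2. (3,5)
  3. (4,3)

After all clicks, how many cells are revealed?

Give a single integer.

Click 1 (5,0) count=0: revealed 8 new [(4,0) (4,1) (4,2) (4,3) (5,0) (5,1) (5,2) (5,3)] -> total=8
Click 2 (3,5) count=1: revealed 1 new [(3,5)] -> total=9
Click 3 (4,3) count=3: revealed 0 new [(none)] -> total=9

Answer: 9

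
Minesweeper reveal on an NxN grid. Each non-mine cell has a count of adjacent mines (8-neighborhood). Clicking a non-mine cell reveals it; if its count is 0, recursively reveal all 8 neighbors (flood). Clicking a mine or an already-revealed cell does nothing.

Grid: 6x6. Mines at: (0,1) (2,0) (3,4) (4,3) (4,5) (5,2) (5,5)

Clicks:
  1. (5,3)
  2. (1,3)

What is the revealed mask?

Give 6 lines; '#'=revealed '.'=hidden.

Answer: ..####
.#####
.#####
.###..
......
...#..

Derivation:
Click 1 (5,3) count=2: revealed 1 new [(5,3)] -> total=1
Click 2 (1,3) count=0: revealed 17 new [(0,2) (0,3) (0,4) (0,5) (1,1) (1,2) (1,3) (1,4) (1,5) (2,1) (2,2) (2,3) (2,4) (2,5) (3,1) (3,2) (3,3)] -> total=18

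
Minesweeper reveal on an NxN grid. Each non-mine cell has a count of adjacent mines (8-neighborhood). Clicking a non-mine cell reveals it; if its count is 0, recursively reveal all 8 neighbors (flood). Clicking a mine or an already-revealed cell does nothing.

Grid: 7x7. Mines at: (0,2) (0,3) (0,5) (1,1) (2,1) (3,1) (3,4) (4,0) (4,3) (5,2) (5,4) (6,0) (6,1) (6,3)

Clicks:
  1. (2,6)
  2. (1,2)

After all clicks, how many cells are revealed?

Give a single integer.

Click 1 (2,6) count=0: revealed 12 new [(1,5) (1,6) (2,5) (2,6) (3,5) (3,6) (4,5) (4,6) (5,5) (5,6) (6,5) (6,6)] -> total=12
Click 2 (1,2) count=4: revealed 1 new [(1,2)] -> total=13

Answer: 13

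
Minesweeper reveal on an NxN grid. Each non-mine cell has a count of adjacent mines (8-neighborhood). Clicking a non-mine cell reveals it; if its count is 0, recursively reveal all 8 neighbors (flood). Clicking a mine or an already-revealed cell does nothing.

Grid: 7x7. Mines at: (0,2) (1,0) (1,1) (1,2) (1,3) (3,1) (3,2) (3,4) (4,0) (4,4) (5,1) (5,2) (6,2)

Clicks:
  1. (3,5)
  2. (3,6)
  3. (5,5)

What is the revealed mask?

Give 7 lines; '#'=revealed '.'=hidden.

Click 1 (3,5) count=2: revealed 1 new [(3,5)] -> total=1
Click 2 (3,6) count=0: revealed 20 new [(0,4) (0,5) (0,6) (1,4) (1,5) (1,6) (2,4) (2,5) (2,6) (3,6) (4,5) (4,6) (5,3) (5,4) (5,5) (5,6) (6,3) (6,4) (6,5) (6,6)] -> total=21
Click 3 (5,5) count=1: revealed 0 new [(none)] -> total=21

Answer: ....###
....###
....###
.....##
.....##
...####
...####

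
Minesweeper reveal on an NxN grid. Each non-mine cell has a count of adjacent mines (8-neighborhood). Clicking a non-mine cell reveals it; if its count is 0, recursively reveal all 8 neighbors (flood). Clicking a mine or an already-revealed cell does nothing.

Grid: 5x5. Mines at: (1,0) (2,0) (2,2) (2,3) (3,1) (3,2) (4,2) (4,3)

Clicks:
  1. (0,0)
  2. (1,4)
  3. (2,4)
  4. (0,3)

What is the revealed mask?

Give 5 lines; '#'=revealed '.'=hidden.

Click 1 (0,0) count=1: revealed 1 new [(0,0)] -> total=1
Click 2 (1,4) count=1: revealed 1 new [(1,4)] -> total=2
Click 3 (2,4) count=1: revealed 1 new [(2,4)] -> total=3
Click 4 (0,3) count=0: revealed 7 new [(0,1) (0,2) (0,3) (0,4) (1,1) (1,2) (1,3)] -> total=10

Answer: #####
.####
....#
.....
.....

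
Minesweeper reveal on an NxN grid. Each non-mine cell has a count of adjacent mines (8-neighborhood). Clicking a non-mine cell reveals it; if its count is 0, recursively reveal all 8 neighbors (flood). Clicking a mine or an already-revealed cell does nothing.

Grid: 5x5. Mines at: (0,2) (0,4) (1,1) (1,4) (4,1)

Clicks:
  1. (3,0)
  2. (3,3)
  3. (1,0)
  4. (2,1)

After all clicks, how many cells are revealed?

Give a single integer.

Click 1 (3,0) count=1: revealed 1 new [(3,0)] -> total=1
Click 2 (3,3) count=0: revealed 9 new [(2,2) (2,3) (2,4) (3,2) (3,3) (3,4) (4,2) (4,3) (4,4)] -> total=10
Click 3 (1,0) count=1: revealed 1 new [(1,0)] -> total=11
Click 4 (2,1) count=1: revealed 1 new [(2,1)] -> total=12

Answer: 12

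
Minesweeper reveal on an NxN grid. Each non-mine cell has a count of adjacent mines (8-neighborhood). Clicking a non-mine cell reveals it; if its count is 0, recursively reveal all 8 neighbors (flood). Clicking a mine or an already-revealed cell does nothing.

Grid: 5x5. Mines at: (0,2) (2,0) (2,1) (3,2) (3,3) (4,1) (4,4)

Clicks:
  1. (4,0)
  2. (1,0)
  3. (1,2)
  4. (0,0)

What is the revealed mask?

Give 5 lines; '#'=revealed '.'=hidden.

Answer: ##...
###..
.....
.....
#....

Derivation:
Click 1 (4,0) count=1: revealed 1 new [(4,0)] -> total=1
Click 2 (1,0) count=2: revealed 1 new [(1,0)] -> total=2
Click 3 (1,2) count=2: revealed 1 new [(1,2)] -> total=3
Click 4 (0,0) count=0: revealed 3 new [(0,0) (0,1) (1,1)] -> total=6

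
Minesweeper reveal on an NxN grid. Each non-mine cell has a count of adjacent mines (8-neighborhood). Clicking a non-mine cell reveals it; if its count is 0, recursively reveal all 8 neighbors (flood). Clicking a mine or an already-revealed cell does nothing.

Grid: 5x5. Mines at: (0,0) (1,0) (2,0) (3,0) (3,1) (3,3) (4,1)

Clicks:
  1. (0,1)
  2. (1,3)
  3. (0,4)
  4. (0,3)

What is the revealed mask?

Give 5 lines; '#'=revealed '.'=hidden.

Answer: .####
.####
.####
.....
.....

Derivation:
Click 1 (0,1) count=2: revealed 1 new [(0,1)] -> total=1
Click 2 (1,3) count=0: revealed 11 new [(0,2) (0,3) (0,4) (1,1) (1,2) (1,3) (1,4) (2,1) (2,2) (2,3) (2,4)] -> total=12
Click 3 (0,4) count=0: revealed 0 new [(none)] -> total=12
Click 4 (0,3) count=0: revealed 0 new [(none)] -> total=12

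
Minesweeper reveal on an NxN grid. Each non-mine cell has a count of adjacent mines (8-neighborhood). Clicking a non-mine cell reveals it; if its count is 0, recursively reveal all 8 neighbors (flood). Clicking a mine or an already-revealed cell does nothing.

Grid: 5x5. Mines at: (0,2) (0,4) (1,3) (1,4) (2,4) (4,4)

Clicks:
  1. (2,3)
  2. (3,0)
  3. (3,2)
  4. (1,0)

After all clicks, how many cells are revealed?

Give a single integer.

Answer: 17

Derivation:
Click 1 (2,3) count=3: revealed 1 new [(2,3)] -> total=1
Click 2 (3,0) count=0: revealed 16 new [(0,0) (0,1) (1,0) (1,1) (1,2) (2,0) (2,1) (2,2) (3,0) (3,1) (3,2) (3,3) (4,0) (4,1) (4,2) (4,3)] -> total=17
Click 3 (3,2) count=0: revealed 0 new [(none)] -> total=17
Click 4 (1,0) count=0: revealed 0 new [(none)] -> total=17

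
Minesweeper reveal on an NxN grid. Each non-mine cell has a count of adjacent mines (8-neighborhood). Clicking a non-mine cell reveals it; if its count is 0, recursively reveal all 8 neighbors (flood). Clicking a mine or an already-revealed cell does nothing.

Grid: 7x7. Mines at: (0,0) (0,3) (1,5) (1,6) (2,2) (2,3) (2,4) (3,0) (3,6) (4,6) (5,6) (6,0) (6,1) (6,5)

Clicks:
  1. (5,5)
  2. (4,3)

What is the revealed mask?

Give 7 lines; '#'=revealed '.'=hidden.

Click 1 (5,5) count=3: revealed 1 new [(5,5)] -> total=1
Click 2 (4,3) count=0: revealed 17 new [(3,1) (3,2) (3,3) (3,4) (3,5) (4,1) (4,2) (4,3) (4,4) (4,5) (5,1) (5,2) (5,3) (5,4) (6,2) (6,3) (6,4)] -> total=18

Answer: .......
.......
.......
.#####.
.#####.
.#####.
..###..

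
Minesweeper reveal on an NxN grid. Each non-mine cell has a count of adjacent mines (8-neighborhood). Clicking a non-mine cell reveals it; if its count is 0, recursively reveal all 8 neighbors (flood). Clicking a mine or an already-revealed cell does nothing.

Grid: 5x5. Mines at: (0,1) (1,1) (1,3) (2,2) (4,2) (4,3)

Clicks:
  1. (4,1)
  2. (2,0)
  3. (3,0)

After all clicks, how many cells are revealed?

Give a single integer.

Answer: 6

Derivation:
Click 1 (4,1) count=1: revealed 1 new [(4,1)] -> total=1
Click 2 (2,0) count=1: revealed 1 new [(2,0)] -> total=2
Click 3 (3,0) count=0: revealed 4 new [(2,1) (3,0) (3,1) (4,0)] -> total=6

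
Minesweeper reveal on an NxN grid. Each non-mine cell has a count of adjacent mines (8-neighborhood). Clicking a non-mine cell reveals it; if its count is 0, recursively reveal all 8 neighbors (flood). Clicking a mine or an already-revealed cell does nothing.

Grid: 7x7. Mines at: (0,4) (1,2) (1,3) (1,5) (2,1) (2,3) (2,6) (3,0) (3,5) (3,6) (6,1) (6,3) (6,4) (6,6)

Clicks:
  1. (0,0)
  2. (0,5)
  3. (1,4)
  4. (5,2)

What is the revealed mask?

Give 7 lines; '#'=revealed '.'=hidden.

Click 1 (0,0) count=0: revealed 4 new [(0,0) (0,1) (1,0) (1,1)] -> total=4
Click 2 (0,5) count=2: revealed 1 new [(0,5)] -> total=5
Click 3 (1,4) count=4: revealed 1 new [(1,4)] -> total=6
Click 4 (5,2) count=2: revealed 1 new [(5,2)] -> total=7

Answer: ##...#.
##..#..
.......
.......
.......
..#....
.......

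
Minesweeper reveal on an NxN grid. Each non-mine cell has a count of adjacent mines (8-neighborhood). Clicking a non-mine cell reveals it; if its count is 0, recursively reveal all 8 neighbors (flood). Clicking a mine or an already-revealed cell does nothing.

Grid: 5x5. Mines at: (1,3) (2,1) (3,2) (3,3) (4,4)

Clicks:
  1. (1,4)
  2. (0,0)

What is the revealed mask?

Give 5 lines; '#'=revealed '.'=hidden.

Answer: ###..
###.#
.....
.....
.....

Derivation:
Click 1 (1,4) count=1: revealed 1 new [(1,4)] -> total=1
Click 2 (0,0) count=0: revealed 6 new [(0,0) (0,1) (0,2) (1,0) (1,1) (1,2)] -> total=7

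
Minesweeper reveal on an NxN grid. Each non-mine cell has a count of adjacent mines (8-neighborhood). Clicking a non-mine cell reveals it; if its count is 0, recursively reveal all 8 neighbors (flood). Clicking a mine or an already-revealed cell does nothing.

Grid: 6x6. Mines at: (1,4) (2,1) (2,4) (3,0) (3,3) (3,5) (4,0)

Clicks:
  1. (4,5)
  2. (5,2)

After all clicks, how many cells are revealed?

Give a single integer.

Click 1 (4,5) count=1: revealed 1 new [(4,5)] -> total=1
Click 2 (5,2) count=0: revealed 9 new [(4,1) (4,2) (4,3) (4,4) (5,1) (5,2) (5,3) (5,4) (5,5)] -> total=10

Answer: 10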